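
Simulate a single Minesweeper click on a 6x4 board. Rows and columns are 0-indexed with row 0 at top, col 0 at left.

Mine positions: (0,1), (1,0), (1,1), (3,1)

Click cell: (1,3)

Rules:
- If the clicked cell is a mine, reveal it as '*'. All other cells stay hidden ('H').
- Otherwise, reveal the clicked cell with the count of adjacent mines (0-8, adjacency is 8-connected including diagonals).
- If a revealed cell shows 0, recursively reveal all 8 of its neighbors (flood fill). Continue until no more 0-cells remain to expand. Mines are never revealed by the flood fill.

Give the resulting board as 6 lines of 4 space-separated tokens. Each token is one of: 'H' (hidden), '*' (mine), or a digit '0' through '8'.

H H 2 0
H H 2 0
H H 2 0
H H 1 0
1 1 1 0
0 0 0 0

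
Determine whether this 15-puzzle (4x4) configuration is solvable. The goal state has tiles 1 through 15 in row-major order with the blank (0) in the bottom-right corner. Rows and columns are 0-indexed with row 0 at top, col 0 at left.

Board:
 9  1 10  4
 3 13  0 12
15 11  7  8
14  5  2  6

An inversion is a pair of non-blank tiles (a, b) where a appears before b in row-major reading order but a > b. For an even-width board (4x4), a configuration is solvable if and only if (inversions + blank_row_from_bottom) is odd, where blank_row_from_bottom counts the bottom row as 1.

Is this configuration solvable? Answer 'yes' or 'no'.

Answer: no

Derivation:
Inversions: 53
Blank is in row 1 (0-indexed from top), which is row 3 counting from the bottom (bottom = 1).
53 + 3 = 56, which is even, so the puzzle is not solvable.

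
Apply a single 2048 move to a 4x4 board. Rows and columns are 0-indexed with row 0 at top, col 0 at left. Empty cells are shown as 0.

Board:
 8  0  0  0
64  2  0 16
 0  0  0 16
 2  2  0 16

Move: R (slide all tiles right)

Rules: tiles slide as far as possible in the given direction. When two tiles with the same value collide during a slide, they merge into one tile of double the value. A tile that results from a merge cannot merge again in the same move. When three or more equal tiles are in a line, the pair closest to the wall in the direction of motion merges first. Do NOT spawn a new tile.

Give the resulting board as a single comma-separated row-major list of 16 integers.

Slide right:
row 0: [8, 0, 0, 0] -> [0, 0, 0, 8]
row 1: [64, 2, 0, 16] -> [0, 64, 2, 16]
row 2: [0, 0, 0, 16] -> [0, 0, 0, 16]
row 3: [2, 2, 0, 16] -> [0, 0, 4, 16]

Answer: 0, 0, 0, 8, 0, 64, 2, 16, 0, 0, 0, 16, 0, 0, 4, 16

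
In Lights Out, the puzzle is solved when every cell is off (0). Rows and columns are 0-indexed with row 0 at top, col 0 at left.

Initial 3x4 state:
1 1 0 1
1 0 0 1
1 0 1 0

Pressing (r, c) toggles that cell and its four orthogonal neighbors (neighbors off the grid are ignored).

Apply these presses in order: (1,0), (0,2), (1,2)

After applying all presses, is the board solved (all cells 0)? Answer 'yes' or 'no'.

After press 1 at (1,0):
0 1 0 1
0 1 0 1
0 0 1 0

After press 2 at (0,2):
0 0 1 0
0 1 1 1
0 0 1 0

After press 3 at (1,2):
0 0 0 0
0 0 0 0
0 0 0 0

Lights still on: 0

Answer: yes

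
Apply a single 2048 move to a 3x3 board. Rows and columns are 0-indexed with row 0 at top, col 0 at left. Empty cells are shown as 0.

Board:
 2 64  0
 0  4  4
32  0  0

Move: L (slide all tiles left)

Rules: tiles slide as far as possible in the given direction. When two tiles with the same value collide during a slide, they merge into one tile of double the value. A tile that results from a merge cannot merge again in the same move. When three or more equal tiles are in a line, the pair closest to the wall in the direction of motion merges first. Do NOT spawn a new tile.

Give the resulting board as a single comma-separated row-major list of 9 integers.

Slide left:
row 0: [2, 64, 0] -> [2, 64, 0]
row 1: [0, 4, 4] -> [8, 0, 0]
row 2: [32, 0, 0] -> [32, 0, 0]

Answer: 2, 64, 0, 8, 0, 0, 32, 0, 0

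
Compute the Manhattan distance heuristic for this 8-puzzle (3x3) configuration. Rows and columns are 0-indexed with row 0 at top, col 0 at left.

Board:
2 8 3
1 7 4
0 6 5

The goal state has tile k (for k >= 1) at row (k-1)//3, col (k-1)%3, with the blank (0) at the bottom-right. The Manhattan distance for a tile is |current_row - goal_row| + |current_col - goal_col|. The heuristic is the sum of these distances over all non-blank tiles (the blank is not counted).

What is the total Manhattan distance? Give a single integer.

Tile 2: (0,0)->(0,1) = 1
Tile 8: (0,1)->(2,1) = 2
Tile 3: (0,2)->(0,2) = 0
Tile 1: (1,0)->(0,0) = 1
Tile 7: (1,1)->(2,0) = 2
Tile 4: (1,2)->(1,0) = 2
Tile 6: (2,1)->(1,2) = 2
Tile 5: (2,2)->(1,1) = 2
Sum: 1 + 2 + 0 + 1 + 2 + 2 + 2 + 2 = 12

Answer: 12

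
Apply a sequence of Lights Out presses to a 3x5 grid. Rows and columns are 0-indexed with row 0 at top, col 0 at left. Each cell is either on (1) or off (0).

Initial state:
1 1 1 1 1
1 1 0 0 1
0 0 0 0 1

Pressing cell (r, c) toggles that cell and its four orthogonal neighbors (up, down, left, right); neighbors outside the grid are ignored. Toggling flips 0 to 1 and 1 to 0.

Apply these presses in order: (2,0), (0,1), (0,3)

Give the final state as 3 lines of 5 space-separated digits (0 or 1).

Answer: 0 0 1 0 0
0 0 0 1 1
1 1 0 0 1

Derivation:
After press 1 at (2,0):
1 1 1 1 1
0 1 0 0 1
1 1 0 0 1

After press 2 at (0,1):
0 0 0 1 1
0 0 0 0 1
1 1 0 0 1

After press 3 at (0,3):
0 0 1 0 0
0 0 0 1 1
1 1 0 0 1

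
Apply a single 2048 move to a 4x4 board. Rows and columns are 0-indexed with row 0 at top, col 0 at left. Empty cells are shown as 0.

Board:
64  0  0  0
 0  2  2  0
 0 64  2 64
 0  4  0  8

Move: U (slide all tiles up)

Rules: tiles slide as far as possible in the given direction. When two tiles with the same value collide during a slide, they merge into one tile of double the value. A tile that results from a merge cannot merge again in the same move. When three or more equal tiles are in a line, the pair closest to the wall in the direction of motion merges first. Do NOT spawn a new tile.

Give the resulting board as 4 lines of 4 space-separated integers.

Answer: 64  2  4 64
 0 64  0  8
 0  4  0  0
 0  0  0  0

Derivation:
Slide up:
col 0: [64, 0, 0, 0] -> [64, 0, 0, 0]
col 1: [0, 2, 64, 4] -> [2, 64, 4, 0]
col 2: [0, 2, 2, 0] -> [4, 0, 0, 0]
col 3: [0, 0, 64, 8] -> [64, 8, 0, 0]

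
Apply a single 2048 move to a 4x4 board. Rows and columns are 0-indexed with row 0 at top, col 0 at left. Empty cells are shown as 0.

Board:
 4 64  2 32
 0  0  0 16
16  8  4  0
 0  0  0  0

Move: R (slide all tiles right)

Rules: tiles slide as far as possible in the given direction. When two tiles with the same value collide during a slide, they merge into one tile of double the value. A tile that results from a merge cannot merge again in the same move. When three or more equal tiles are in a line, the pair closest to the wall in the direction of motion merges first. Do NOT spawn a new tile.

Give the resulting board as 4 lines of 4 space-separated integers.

Slide right:
row 0: [4, 64, 2, 32] -> [4, 64, 2, 32]
row 1: [0, 0, 0, 16] -> [0, 0, 0, 16]
row 2: [16, 8, 4, 0] -> [0, 16, 8, 4]
row 3: [0, 0, 0, 0] -> [0, 0, 0, 0]

Answer:  4 64  2 32
 0  0  0 16
 0 16  8  4
 0  0  0  0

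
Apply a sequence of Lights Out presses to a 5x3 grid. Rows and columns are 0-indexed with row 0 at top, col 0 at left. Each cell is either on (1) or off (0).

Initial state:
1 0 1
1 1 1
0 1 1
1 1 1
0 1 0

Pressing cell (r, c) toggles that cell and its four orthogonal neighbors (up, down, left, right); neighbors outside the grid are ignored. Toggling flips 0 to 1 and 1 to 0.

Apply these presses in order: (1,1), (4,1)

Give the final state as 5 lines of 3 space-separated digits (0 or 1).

Answer: 1 1 1
0 0 0
0 0 1
1 0 1
1 0 1

Derivation:
After press 1 at (1,1):
1 1 1
0 0 0
0 0 1
1 1 1
0 1 0

After press 2 at (4,1):
1 1 1
0 0 0
0 0 1
1 0 1
1 0 1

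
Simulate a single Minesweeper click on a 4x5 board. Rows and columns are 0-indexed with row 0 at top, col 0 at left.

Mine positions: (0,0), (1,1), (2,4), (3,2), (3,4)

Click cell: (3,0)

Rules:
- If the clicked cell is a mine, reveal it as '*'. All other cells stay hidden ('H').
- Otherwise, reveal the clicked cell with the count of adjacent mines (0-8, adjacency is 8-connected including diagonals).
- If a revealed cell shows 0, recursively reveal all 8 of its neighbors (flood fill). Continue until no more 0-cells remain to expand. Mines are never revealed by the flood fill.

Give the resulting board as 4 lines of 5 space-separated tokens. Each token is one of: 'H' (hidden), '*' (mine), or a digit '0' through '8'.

H H H H H
H H H H H
1 2 H H H
0 1 H H H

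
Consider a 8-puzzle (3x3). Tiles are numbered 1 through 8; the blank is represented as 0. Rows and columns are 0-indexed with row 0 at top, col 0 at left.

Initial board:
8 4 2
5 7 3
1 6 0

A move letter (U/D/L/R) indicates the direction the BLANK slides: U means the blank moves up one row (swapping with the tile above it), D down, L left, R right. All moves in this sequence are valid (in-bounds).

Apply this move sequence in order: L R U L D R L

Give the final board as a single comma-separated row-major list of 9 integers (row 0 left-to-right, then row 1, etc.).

Answer: 8, 4, 2, 5, 6, 7, 1, 0, 3

Derivation:
After move 1 (L):
8 4 2
5 7 3
1 0 6

After move 2 (R):
8 4 2
5 7 3
1 6 0

After move 3 (U):
8 4 2
5 7 0
1 6 3

After move 4 (L):
8 4 2
5 0 7
1 6 3

After move 5 (D):
8 4 2
5 6 7
1 0 3

After move 6 (R):
8 4 2
5 6 7
1 3 0

After move 7 (L):
8 4 2
5 6 7
1 0 3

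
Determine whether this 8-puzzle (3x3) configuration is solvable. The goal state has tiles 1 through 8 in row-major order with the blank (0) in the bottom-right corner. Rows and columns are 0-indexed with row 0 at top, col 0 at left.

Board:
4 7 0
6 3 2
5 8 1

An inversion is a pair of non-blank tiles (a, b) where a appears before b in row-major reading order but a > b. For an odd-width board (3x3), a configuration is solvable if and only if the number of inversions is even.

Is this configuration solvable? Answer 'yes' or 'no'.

Answer: no

Derivation:
Inversions (pairs i<j in row-major order where tile[i] > tile[j] > 0): 17
17 is odd, so the puzzle is not solvable.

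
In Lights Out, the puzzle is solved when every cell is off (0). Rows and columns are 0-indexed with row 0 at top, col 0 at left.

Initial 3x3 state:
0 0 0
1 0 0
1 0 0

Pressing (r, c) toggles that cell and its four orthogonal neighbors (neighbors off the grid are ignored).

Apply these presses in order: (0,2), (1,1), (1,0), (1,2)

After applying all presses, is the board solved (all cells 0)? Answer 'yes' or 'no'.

After press 1 at (0,2):
0 1 1
1 0 1
1 0 0

After press 2 at (1,1):
0 0 1
0 1 0
1 1 0

After press 3 at (1,0):
1 0 1
1 0 0
0 1 0

After press 4 at (1,2):
1 0 0
1 1 1
0 1 1

Lights still on: 6

Answer: no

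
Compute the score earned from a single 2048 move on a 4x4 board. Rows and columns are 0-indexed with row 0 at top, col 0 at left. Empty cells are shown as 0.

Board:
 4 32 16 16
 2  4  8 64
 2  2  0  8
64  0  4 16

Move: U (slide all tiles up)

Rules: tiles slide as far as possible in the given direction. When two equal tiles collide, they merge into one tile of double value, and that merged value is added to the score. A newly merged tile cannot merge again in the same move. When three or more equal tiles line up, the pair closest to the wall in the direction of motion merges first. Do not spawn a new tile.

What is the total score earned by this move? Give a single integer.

Answer: 4

Derivation:
Slide up:
col 0: [4, 2, 2, 64] -> [4, 4, 64, 0]  score +4 (running 4)
col 1: [32, 4, 2, 0] -> [32, 4, 2, 0]  score +0 (running 4)
col 2: [16, 8, 0, 4] -> [16, 8, 4, 0]  score +0 (running 4)
col 3: [16, 64, 8, 16] -> [16, 64, 8, 16]  score +0 (running 4)
Board after move:
 4 32 16 16
 4  4  8 64
64  2  4  8
 0  0  0 16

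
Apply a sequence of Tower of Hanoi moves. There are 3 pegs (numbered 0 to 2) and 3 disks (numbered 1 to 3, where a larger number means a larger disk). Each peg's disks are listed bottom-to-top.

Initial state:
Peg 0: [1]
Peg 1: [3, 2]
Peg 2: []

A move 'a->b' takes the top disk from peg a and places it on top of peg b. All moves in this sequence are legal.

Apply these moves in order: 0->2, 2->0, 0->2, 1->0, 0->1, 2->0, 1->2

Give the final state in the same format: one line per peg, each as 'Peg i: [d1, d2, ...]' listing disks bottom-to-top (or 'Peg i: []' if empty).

Answer: Peg 0: [1]
Peg 1: [3]
Peg 2: [2]

Derivation:
After move 1 (0->2):
Peg 0: []
Peg 1: [3, 2]
Peg 2: [1]

After move 2 (2->0):
Peg 0: [1]
Peg 1: [3, 2]
Peg 2: []

After move 3 (0->2):
Peg 0: []
Peg 1: [3, 2]
Peg 2: [1]

After move 4 (1->0):
Peg 0: [2]
Peg 1: [3]
Peg 2: [1]

After move 5 (0->1):
Peg 0: []
Peg 1: [3, 2]
Peg 2: [1]

After move 6 (2->0):
Peg 0: [1]
Peg 1: [3, 2]
Peg 2: []

After move 7 (1->2):
Peg 0: [1]
Peg 1: [3]
Peg 2: [2]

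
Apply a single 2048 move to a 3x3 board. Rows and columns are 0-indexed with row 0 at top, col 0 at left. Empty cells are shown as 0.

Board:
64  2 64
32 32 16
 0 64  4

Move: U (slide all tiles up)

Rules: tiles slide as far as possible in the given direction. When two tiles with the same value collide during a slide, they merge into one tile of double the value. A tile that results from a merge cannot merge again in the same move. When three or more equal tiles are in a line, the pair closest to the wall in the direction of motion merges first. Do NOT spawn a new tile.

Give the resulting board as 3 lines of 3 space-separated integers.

Answer: 64  2 64
32 32 16
 0 64  4

Derivation:
Slide up:
col 0: [64, 32, 0] -> [64, 32, 0]
col 1: [2, 32, 64] -> [2, 32, 64]
col 2: [64, 16, 4] -> [64, 16, 4]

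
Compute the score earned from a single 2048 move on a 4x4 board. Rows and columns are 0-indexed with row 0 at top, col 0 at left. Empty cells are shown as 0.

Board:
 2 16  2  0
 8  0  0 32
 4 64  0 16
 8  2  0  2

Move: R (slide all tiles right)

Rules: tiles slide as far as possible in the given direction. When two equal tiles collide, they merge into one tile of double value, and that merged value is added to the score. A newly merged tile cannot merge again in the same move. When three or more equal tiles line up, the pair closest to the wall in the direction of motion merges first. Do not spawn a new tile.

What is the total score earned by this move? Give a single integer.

Slide right:
row 0: [2, 16, 2, 0] -> [0, 2, 16, 2]  score +0 (running 0)
row 1: [8, 0, 0, 32] -> [0, 0, 8, 32]  score +0 (running 0)
row 2: [4, 64, 0, 16] -> [0, 4, 64, 16]  score +0 (running 0)
row 3: [8, 2, 0, 2] -> [0, 0, 8, 4]  score +4 (running 4)
Board after move:
 0  2 16  2
 0  0  8 32
 0  4 64 16
 0  0  8  4

Answer: 4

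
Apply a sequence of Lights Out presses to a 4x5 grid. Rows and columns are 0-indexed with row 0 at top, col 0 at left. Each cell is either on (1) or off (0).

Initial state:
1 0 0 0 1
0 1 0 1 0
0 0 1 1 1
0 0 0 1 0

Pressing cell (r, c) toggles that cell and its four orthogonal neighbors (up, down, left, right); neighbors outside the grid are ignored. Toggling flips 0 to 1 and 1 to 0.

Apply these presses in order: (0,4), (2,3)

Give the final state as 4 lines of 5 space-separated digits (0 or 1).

Answer: 1 0 0 1 0
0 1 0 0 1
0 0 0 0 0
0 0 0 0 0

Derivation:
After press 1 at (0,4):
1 0 0 1 0
0 1 0 1 1
0 0 1 1 1
0 0 0 1 0

After press 2 at (2,3):
1 0 0 1 0
0 1 0 0 1
0 0 0 0 0
0 0 0 0 0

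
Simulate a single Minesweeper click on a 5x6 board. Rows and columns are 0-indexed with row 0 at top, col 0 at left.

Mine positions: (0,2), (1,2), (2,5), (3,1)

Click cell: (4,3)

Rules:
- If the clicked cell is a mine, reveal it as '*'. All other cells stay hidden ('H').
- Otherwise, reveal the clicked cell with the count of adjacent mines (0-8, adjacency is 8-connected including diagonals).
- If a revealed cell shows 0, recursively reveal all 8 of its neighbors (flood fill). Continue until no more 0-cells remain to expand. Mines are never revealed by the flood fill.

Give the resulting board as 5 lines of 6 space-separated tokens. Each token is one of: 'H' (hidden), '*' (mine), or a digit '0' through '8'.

H H H H H H
H H H H H H
H H 2 1 1 H
H H 1 0 1 1
H H 1 0 0 0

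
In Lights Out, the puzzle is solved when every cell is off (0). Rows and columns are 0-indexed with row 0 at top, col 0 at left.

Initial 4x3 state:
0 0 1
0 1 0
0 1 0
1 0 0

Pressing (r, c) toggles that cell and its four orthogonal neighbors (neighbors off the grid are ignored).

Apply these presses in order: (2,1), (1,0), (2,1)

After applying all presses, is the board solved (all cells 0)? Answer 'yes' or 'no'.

After press 1 at (2,1):
0 0 1
0 0 0
1 0 1
1 1 0

After press 2 at (1,0):
1 0 1
1 1 0
0 0 1
1 1 0

After press 3 at (2,1):
1 0 1
1 0 0
1 1 0
1 0 0

Lights still on: 6

Answer: no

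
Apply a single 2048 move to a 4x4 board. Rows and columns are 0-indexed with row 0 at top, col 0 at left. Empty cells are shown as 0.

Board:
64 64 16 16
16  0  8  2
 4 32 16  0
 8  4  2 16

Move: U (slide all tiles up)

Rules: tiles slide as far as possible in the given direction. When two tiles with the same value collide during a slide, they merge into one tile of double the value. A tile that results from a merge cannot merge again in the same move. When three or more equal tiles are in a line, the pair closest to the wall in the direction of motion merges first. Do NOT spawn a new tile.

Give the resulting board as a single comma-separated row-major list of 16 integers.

Slide up:
col 0: [64, 16, 4, 8] -> [64, 16, 4, 8]
col 1: [64, 0, 32, 4] -> [64, 32, 4, 0]
col 2: [16, 8, 16, 2] -> [16, 8, 16, 2]
col 3: [16, 2, 0, 16] -> [16, 2, 16, 0]

Answer: 64, 64, 16, 16, 16, 32, 8, 2, 4, 4, 16, 16, 8, 0, 2, 0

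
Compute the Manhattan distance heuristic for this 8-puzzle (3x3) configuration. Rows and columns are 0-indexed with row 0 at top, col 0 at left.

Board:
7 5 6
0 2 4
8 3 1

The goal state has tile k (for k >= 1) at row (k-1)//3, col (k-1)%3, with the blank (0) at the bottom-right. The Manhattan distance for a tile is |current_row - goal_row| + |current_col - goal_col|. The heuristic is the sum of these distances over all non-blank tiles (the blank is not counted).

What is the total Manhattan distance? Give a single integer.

Answer: 15

Derivation:
Tile 7: at (0,0), goal (2,0), distance |0-2|+|0-0| = 2
Tile 5: at (0,1), goal (1,1), distance |0-1|+|1-1| = 1
Tile 6: at (0,2), goal (1,2), distance |0-1|+|2-2| = 1
Tile 2: at (1,1), goal (0,1), distance |1-0|+|1-1| = 1
Tile 4: at (1,2), goal (1,0), distance |1-1|+|2-0| = 2
Tile 8: at (2,0), goal (2,1), distance |2-2|+|0-1| = 1
Tile 3: at (2,1), goal (0,2), distance |2-0|+|1-2| = 3
Tile 1: at (2,2), goal (0,0), distance |2-0|+|2-0| = 4
Sum: 2 + 1 + 1 + 1 + 2 + 1 + 3 + 4 = 15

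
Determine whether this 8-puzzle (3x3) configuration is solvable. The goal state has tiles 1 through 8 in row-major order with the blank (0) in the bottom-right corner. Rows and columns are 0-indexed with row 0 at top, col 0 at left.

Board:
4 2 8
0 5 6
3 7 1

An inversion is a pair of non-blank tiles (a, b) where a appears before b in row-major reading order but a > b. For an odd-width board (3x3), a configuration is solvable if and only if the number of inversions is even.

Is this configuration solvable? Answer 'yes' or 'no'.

Inversions (pairs i<j in row-major order where tile[i] > tile[j] > 0): 15
15 is odd, so the puzzle is not solvable.

Answer: no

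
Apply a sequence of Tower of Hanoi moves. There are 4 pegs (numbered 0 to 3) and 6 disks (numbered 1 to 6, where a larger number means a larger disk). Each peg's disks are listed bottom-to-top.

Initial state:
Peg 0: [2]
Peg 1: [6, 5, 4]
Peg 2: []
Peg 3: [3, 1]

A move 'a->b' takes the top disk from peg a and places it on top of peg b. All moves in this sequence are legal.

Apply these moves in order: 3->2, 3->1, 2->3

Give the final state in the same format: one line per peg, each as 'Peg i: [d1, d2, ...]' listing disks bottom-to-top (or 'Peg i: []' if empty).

Answer: Peg 0: [2]
Peg 1: [6, 5, 4, 3]
Peg 2: []
Peg 3: [1]

Derivation:
After move 1 (3->2):
Peg 0: [2]
Peg 1: [6, 5, 4]
Peg 2: [1]
Peg 3: [3]

After move 2 (3->1):
Peg 0: [2]
Peg 1: [6, 5, 4, 3]
Peg 2: [1]
Peg 3: []

After move 3 (2->3):
Peg 0: [2]
Peg 1: [6, 5, 4, 3]
Peg 2: []
Peg 3: [1]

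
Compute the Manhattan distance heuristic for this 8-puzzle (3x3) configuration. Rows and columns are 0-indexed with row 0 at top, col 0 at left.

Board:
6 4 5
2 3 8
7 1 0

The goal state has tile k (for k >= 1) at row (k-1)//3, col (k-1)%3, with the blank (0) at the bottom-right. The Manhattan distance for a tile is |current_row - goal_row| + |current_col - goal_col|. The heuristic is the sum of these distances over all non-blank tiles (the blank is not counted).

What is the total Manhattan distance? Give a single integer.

Answer: 16

Derivation:
Tile 6: at (0,0), goal (1,2), distance |0-1|+|0-2| = 3
Tile 4: at (0,1), goal (1,0), distance |0-1|+|1-0| = 2
Tile 5: at (0,2), goal (1,1), distance |0-1|+|2-1| = 2
Tile 2: at (1,0), goal (0,1), distance |1-0|+|0-1| = 2
Tile 3: at (1,1), goal (0,2), distance |1-0|+|1-2| = 2
Tile 8: at (1,2), goal (2,1), distance |1-2|+|2-1| = 2
Tile 7: at (2,0), goal (2,0), distance |2-2|+|0-0| = 0
Tile 1: at (2,1), goal (0,0), distance |2-0|+|1-0| = 3
Sum: 3 + 2 + 2 + 2 + 2 + 2 + 0 + 3 = 16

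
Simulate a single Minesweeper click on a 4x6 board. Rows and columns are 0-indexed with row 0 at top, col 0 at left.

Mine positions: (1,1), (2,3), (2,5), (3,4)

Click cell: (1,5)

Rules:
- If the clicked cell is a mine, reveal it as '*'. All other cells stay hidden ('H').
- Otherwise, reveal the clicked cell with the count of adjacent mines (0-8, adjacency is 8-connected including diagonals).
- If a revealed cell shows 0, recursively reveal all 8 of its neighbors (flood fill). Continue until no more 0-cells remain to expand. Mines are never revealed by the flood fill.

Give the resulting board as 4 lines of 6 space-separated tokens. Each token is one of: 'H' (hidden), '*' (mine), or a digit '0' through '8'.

H H H H H H
H H H H H 1
H H H H H H
H H H H H H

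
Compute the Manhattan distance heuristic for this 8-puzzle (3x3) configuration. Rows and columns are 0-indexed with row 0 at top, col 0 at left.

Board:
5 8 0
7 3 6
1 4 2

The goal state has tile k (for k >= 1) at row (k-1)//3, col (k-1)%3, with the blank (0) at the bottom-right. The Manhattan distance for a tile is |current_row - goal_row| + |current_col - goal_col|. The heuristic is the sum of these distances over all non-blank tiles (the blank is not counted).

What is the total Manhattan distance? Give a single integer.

Answer: 14

Derivation:
Tile 5: at (0,0), goal (1,1), distance |0-1|+|0-1| = 2
Tile 8: at (0,1), goal (2,1), distance |0-2|+|1-1| = 2
Tile 7: at (1,0), goal (2,0), distance |1-2|+|0-0| = 1
Tile 3: at (1,1), goal (0,2), distance |1-0|+|1-2| = 2
Tile 6: at (1,2), goal (1,2), distance |1-1|+|2-2| = 0
Tile 1: at (2,0), goal (0,0), distance |2-0|+|0-0| = 2
Tile 4: at (2,1), goal (1,0), distance |2-1|+|1-0| = 2
Tile 2: at (2,2), goal (0,1), distance |2-0|+|2-1| = 3
Sum: 2 + 2 + 1 + 2 + 0 + 2 + 2 + 3 = 14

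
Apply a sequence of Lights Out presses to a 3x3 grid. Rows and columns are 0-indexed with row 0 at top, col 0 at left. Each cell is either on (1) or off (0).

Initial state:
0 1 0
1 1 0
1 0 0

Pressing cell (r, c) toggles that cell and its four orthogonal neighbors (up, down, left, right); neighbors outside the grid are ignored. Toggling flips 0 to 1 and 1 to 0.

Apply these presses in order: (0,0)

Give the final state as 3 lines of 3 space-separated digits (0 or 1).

Answer: 1 0 0
0 1 0
1 0 0

Derivation:
After press 1 at (0,0):
1 0 0
0 1 0
1 0 0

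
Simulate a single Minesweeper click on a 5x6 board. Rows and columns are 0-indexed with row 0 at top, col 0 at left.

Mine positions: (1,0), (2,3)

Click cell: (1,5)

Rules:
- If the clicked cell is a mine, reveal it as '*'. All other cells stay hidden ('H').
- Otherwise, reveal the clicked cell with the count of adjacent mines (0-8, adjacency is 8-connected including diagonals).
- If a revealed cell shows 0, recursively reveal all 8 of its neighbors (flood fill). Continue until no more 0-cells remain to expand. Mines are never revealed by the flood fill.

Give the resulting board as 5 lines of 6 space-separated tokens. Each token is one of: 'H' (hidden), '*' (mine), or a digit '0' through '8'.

H 1 0 0 0 0
H 1 1 1 1 0
1 1 1 H 1 0
0 0 1 1 1 0
0 0 0 0 0 0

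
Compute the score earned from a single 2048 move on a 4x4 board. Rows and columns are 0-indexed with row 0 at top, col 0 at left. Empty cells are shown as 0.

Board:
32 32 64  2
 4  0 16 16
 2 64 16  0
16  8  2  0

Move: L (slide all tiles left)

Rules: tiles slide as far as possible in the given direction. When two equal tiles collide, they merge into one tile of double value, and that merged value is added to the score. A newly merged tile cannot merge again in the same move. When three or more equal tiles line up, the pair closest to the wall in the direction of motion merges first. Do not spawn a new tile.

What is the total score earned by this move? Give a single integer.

Slide left:
row 0: [32, 32, 64, 2] -> [64, 64, 2, 0]  score +64 (running 64)
row 1: [4, 0, 16, 16] -> [4, 32, 0, 0]  score +32 (running 96)
row 2: [2, 64, 16, 0] -> [2, 64, 16, 0]  score +0 (running 96)
row 3: [16, 8, 2, 0] -> [16, 8, 2, 0]  score +0 (running 96)
Board after move:
64 64  2  0
 4 32  0  0
 2 64 16  0
16  8  2  0

Answer: 96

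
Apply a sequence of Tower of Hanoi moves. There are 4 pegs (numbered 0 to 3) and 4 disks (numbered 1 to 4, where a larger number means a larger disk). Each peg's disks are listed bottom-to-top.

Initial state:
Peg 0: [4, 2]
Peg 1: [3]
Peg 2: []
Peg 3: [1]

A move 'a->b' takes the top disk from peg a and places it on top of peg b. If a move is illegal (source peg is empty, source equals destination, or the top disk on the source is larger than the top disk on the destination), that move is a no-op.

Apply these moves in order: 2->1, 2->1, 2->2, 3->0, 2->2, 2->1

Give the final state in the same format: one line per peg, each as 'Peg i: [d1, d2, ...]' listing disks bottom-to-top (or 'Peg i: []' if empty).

Answer: Peg 0: [4, 2, 1]
Peg 1: [3]
Peg 2: []
Peg 3: []

Derivation:
After move 1 (2->1):
Peg 0: [4, 2]
Peg 1: [3]
Peg 2: []
Peg 3: [1]

After move 2 (2->1):
Peg 0: [4, 2]
Peg 1: [3]
Peg 2: []
Peg 3: [1]

After move 3 (2->2):
Peg 0: [4, 2]
Peg 1: [3]
Peg 2: []
Peg 3: [1]

After move 4 (3->0):
Peg 0: [4, 2, 1]
Peg 1: [3]
Peg 2: []
Peg 3: []

After move 5 (2->2):
Peg 0: [4, 2, 1]
Peg 1: [3]
Peg 2: []
Peg 3: []

After move 6 (2->1):
Peg 0: [4, 2, 1]
Peg 1: [3]
Peg 2: []
Peg 3: []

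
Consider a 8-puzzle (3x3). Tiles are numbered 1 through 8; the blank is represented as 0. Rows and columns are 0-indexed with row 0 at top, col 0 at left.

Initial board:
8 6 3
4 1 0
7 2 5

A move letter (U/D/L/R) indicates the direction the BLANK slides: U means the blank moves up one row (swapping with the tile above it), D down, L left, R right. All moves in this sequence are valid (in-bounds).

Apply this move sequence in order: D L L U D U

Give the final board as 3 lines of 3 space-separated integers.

Answer: 8 6 3
0 1 5
4 7 2

Derivation:
After move 1 (D):
8 6 3
4 1 5
7 2 0

After move 2 (L):
8 6 3
4 1 5
7 0 2

After move 3 (L):
8 6 3
4 1 5
0 7 2

After move 4 (U):
8 6 3
0 1 5
4 7 2

After move 5 (D):
8 6 3
4 1 5
0 7 2

After move 6 (U):
8 6 3
0 1 5
4 7 2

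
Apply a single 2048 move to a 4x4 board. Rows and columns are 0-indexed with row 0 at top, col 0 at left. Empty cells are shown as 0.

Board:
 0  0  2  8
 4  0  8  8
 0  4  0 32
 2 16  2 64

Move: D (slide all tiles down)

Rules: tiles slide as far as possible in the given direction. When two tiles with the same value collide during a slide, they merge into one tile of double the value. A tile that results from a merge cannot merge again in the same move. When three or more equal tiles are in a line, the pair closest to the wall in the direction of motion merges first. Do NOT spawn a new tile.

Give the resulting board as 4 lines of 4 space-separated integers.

Answer:  0  0  0  0
 0  0  2 16
 4  4  8 32
 2 16  2 64

Derivation:
Slide down:
col 0: [0, 4, 0, 2] -> [0, 0, 4, 2]
col 1: [0, 0, 4, 16] -> [0, 0, 4, 16]
col 2: [2, 8, 0, 2] -> [0, 2, 8, 2]
col 3: [8, 8, 32, 64] -> [0, 16, 32, 64]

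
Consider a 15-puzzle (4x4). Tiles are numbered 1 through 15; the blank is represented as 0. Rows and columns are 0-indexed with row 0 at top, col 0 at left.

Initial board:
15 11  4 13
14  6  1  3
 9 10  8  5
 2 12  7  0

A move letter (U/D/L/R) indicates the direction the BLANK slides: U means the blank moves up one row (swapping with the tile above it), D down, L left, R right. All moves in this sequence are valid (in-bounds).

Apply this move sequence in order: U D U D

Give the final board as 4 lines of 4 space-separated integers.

Answer: 15 11  4 13
14  6  1  3
 9 10  8  5
 2 12  7  0

Derivation:
After move 1 (U):
15 11  4 13
14  6  1  3
 9 10  8  0
 2 12  7  5

After move 2 (D):
15 11  4 13
14  6  1  3
 9 10  8  5
 2 12  7  0

After move 3 (U):
15 11  4 13
14  6  1  3
 9 10  8  0
 2 12  7  5

After move 4 (D):
15 11  4 13
14  6  1  3
 9 10  8  5
 2 12  7  0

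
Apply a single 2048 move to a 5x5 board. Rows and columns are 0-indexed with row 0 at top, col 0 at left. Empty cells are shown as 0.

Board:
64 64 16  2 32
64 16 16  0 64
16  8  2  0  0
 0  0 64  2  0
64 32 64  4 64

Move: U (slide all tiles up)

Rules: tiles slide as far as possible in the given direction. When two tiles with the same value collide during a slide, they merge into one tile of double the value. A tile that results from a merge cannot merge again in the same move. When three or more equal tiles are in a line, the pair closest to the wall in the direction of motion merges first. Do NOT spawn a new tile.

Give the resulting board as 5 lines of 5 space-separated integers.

Slide up:
col 0: [64, 64, 16, 0, 64] -> [128, 16, 64, 0, 0]
col 1: [64, 16, 8, 0, 32] -> [64, 16, 8, 32, 0]
col 2: [16, 16, 2, 64, 64] -> [32, 2, 128, 0, 0]
col 3: [2, 0, 0, 2, 4] -> [4, 4, 0, 0, 0]
col 4: [32, 64, 0, 0, 64] -> [32, 128, 0, 0, 0]

Answer: 128  64  32   4  32
 16  16   2   4 128
 64   8 128   0   0
  0  32   0   0   0
  0   0   0   0   0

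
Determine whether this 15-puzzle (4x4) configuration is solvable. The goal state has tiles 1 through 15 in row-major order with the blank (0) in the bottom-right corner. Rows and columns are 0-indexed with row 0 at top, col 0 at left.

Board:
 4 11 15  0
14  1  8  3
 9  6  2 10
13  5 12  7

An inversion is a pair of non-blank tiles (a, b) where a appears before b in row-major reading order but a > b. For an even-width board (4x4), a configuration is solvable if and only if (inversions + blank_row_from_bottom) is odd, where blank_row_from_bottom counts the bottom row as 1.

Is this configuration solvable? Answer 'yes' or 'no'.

Inversions: 53
Blank is in row 0 (0-indexed from top), which is row 4 counting from the bottom (bottom = 1).
53 + 4 = 57, which is odd, so the puzzle is solvable.

Answer: yes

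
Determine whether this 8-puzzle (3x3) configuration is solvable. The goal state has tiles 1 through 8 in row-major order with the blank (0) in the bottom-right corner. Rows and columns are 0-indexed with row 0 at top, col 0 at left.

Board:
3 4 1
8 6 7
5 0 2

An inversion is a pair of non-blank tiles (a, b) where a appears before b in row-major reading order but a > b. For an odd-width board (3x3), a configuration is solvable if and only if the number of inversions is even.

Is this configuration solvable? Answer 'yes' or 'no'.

Inversions (pairs i<j in row-major order where tile[i] > tile[j] > 0): 13
13 is odd, so the puzzle is not solvable.

Answer: no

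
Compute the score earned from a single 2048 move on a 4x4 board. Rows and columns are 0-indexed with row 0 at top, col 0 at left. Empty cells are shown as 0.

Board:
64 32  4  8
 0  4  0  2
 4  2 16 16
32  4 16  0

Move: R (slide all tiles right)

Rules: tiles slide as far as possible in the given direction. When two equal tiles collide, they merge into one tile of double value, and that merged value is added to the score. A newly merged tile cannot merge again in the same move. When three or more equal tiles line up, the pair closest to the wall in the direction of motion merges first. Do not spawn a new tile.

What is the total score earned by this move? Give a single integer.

Slide right:
row 0: [64, 32, 4, 8] -> [64, 32, 4, 8]  score +0 (running 0)
row 1: [0, 4, 0, 2] -> [0, 0, 4, 2]  score +0 (running 0)
row 2: [4, 2, 16, 16] -> [0, 4, 2, 32]  score +32 (running 32)
row 3: [32, 4, 16, 0] -> [0, 32, 4, 16]  score +0 (running 32)
Board after move:
64 32  4  8
 0  0  4  2
 0  4  2 32
 0 32  4 16

Answer: 32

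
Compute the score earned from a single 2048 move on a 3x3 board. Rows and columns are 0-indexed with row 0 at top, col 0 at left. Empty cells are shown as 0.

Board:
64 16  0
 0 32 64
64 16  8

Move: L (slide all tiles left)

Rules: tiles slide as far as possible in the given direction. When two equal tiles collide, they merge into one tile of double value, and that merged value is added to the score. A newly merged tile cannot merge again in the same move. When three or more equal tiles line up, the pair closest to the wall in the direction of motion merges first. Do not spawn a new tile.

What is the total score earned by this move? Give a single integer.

Slide left:
row 0: [64, 16, 0] -> [64, 16, 0]  score +0 (running 0)
row 1: [0, 32, 64] -> [32, 64, 0]  score +0 (running 0)
row 2: [64, 16, 8] -> [64, 16, 8]  score +0 (running 0)
Board after move:
64 16  0
32 64  0
64 16  8

Answer: 0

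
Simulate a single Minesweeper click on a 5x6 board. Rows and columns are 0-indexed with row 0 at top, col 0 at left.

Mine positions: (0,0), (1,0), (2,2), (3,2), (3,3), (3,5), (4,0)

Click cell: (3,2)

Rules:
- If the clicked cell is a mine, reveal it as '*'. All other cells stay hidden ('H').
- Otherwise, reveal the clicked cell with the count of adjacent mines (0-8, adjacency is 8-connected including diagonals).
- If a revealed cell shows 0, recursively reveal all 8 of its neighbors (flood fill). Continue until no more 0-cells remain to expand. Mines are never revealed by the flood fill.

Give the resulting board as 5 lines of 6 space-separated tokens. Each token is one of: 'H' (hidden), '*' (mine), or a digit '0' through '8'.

H H H H H H
H H H H H H
H H H H H H
H H * H H H
H H H H H H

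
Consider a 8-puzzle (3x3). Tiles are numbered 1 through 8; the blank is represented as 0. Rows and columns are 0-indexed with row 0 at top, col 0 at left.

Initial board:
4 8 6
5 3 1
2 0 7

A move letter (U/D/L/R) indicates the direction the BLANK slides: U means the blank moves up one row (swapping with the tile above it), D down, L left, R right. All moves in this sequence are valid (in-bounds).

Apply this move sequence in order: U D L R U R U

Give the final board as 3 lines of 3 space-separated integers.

Answer: 4 8 0
5 1 6
2 3 7

Derivation:
After move 1 (U):
4 8 6
5 0 1
2 3 7

After move 2 (D):
4 8 6
5 3 1
2 0 7

After move 3 (L):
4 8 6
5 3 1
0 2 7

After move 4 (R):
4 8 6
5 3 1
2 0 7

After move 5 (U):
4 8 6
5 0 1
2 3 7

After move 6 (R):
4 8 6
5 1 0
2 3 7

After move 7 (U):
4 8 0
5 1 6
2 3 7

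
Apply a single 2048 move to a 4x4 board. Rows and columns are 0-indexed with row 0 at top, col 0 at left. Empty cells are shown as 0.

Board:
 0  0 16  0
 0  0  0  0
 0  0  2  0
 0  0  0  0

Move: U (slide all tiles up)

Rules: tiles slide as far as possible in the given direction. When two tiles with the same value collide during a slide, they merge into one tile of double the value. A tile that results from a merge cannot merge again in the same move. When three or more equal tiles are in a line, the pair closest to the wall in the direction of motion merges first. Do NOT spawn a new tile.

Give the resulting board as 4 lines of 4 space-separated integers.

Answer:  0  0 16  0
 0  0  2  0
 0  0  0  0
 0  0  0  0

Derivation:
Slide up:
col 0: [0, 0, 0, 0] -> [0, 0, 0, 0]
col 1: [0, 0, 0, 0] -> [0, 0, 0, 0]
col 2: [16, 0, 2, 0] -> [16, 2, 0, 0]
col 3: [0, 0, 0, 0] -> [0, 0, 0, 0]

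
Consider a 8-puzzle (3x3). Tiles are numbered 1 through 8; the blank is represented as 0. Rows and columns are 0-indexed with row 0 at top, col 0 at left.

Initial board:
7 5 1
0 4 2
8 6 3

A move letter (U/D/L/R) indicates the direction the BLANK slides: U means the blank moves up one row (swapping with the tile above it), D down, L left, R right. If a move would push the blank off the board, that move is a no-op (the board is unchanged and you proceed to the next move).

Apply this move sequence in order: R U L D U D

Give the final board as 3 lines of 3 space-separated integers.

After move 1 (R):
7 5 1
4 0 2
8 6 3

After move 2 (U):
7 0 1
4 5 2
8 6 3

After move 3 (L):
0 7 1
4 5 2
8 6 3

After move 4 (D):
4 7 1
0 5 2
8 6 3

After move 5 (U):
0 7 1
4 5 2
8 6 3

After move 6 (D):
4 7 1
0 5 2
8 6 3

Answer: 4 7 1
0 5 2
8 6 3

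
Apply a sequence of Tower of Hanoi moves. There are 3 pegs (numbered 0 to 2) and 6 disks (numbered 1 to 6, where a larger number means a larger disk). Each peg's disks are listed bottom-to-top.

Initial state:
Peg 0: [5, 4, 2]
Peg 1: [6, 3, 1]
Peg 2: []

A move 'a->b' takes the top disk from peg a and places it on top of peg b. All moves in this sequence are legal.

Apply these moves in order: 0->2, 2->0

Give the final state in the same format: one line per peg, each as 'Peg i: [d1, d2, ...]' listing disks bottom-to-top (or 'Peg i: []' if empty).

Answer: Peg 0: [5, 4, 2]
Peg 1: [6, 3, 1]
Peg 2: []

Derivation:
After move 1 (0->2):
Peg 0: [5, 4]
Peg 1: [6, 3, 1]
Peg 2: [2]

After move 2 (2->0):
Peg 0: [5, 4, 2]
Peg 1: [6, 3, 1]
Peg 2: []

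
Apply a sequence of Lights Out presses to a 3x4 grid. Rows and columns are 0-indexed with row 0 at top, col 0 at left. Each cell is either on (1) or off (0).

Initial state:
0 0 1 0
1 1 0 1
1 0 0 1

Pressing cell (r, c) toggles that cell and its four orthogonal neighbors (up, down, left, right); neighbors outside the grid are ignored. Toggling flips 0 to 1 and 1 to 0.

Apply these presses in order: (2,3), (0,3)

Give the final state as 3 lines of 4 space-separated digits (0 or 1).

After press 1 at (2,3):
0 0 1 0
1 1 0 0
1 0 1 0

After press 2 at (0,3):
0 0 0 1
1 1 0 1
1 0 1 0

Answer: 0 0 0 1
1 1 0 1
1 0 1 0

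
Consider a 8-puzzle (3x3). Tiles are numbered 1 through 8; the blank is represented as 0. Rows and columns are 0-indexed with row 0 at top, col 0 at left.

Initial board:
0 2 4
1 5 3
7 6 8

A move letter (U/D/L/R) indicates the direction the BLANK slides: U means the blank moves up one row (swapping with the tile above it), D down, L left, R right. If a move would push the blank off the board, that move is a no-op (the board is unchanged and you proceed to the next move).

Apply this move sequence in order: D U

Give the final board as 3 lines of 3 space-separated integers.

Answer: 0 2 4
1 5 3
7 6 8

Derivation:
After move 1 (D):
1 2 4
0 5 3
7 6 8

After move 2 (U):
0 2 4
1 5 3
7 6 8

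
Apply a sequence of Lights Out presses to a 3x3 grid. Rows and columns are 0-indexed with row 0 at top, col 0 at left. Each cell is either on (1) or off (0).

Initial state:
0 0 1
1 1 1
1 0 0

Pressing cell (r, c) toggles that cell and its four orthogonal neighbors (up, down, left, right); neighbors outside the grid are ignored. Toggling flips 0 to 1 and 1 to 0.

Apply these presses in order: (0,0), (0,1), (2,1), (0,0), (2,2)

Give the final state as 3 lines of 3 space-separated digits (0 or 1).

After press 1 at (0,0):
1 1 1
0 1 1
1 0 0

After press 2 at (0,1):
0 0 0
0 0 1
1 0 0

After press 3 at (2,1):
0 0 0
0 1 1
0 1 1

After press 4 at (0,0):
1 1 0
1 1 1
0 1 1

After press 5 at (2,2):
1 1 0
1 1 0
0 0 0

Answer: 1 1 0
1 1 0
0 0 0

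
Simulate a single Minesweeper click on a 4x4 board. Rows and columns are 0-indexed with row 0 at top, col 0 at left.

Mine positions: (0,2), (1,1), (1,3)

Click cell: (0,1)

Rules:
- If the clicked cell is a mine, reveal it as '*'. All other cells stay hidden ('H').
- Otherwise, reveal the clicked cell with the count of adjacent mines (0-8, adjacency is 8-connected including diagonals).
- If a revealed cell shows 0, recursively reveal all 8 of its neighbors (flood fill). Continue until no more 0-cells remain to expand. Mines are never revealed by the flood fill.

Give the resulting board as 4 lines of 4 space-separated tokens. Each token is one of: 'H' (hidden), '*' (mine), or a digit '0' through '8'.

H 2 H H
H H H H
H H H H
H H H H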